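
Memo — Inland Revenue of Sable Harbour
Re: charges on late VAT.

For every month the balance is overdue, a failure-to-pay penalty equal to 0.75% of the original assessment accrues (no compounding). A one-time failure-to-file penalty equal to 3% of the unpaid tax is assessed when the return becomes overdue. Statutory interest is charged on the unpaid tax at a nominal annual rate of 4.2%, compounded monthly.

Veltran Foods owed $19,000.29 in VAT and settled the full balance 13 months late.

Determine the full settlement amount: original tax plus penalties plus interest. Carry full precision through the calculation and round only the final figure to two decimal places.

Failure-to-file penalty: 3% × $19,000.29 = $570.01…
Failure-to-pay penalty: 13 × 0.75% × $19,000.29 = $1,852.53…
Interest (4.2%/yr ÷ 12 = 0.35%/month): $19,000.29 × ((1 + 0.0035)^13 − 1) = $882.9030…
Total = $19,000.29 + $2,422.5370… + $882.9030… = $22,305.73

$22,305.73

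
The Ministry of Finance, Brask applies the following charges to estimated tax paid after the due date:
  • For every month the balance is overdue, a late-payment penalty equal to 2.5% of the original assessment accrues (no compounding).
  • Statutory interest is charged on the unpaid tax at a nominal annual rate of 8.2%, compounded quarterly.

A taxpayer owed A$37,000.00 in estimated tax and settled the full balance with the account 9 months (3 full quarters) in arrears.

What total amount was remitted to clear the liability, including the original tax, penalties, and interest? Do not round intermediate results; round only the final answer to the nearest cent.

Late-payment penalty: 9 × 2.5% × A$37,000.00 = A$8,325.00
Interest (8.2%/yr ÷ 4 = 2.05%/quarter): A$37,000.00 × ((1 + 0.0205)^3 − 1) = A$2,322.4665…
Total = A$37,000.00 + A$8,325.0000 + A$2,322.4665… = A$47,647.47

A$47,647.47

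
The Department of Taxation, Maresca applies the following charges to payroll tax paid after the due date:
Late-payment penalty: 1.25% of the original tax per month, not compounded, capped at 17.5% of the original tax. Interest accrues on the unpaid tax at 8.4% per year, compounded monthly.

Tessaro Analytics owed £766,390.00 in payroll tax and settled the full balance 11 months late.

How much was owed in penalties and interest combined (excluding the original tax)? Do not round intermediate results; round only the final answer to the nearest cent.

Penalty: 11 × 1.25% × £766,390.00 = £105,378.63… (below the 17.5% cap of £134,118.25)
Interest (8.4%/yr ÷ 12 = 0.7%/month): £766,390.00 × ((1 + 0.007)^11 − 1) = £61,121.4381…
Penalties + interest = £105,378.6250 + £61,121.4381… = £166,500.06

£166,500.06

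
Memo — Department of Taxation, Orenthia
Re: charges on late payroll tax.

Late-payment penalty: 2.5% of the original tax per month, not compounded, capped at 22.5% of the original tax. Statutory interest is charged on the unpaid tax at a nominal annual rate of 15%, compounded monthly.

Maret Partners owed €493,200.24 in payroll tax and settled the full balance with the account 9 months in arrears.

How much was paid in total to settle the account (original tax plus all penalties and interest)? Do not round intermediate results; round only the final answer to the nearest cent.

€662,512.02

Penalty (uncapped): 9 × 2.5% × €493,200.24 = €110,970.05…; cap = 22.5% × €493,200.24 = €110,970.05… → penalty = €110,970.05…
Interest (15%/yr ÷ 12 = 1.25%/month): €493,200.24 × ((1 + 0.0125)^9 − 1) = €58,341.7303…
Total = €493,200.24 + €110,970.0540 + €58,341.7303… = €662,512.02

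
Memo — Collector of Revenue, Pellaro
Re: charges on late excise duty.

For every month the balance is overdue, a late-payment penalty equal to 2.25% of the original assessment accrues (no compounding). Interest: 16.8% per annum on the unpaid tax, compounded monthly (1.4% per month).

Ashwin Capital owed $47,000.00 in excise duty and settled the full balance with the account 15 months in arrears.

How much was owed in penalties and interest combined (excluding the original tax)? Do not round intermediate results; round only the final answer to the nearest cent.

$26,760.98

Late-payment penalty = 2.25% × $47,000.00 × 15 mo = $15,862.50
Interest: $47,000.00 × ((1 + 0.014)^15 − 1) = $47,000.00 × 0.2318826… = $10,898.4827…
Penalties + interest = $15,862.5000 + $10,898.4827… = $26,760.98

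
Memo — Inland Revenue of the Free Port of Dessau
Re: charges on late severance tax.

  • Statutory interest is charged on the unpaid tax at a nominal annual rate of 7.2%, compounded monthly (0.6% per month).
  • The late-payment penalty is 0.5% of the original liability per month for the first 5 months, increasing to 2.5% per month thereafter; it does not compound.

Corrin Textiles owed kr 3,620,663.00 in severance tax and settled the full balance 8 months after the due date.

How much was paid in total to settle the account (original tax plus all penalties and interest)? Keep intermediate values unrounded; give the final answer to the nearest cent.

kr 4,160,214.88

Penalty, months 1–5: 5 × 0.5% × kr 3,620,663.00 = kr 90,516.58…
Penalty, months 6–8: 3 × 2.5% × kr 3,620,663.00 = kr 271,549.73…
Interest: kr 3,620,663.00 × ((1 + 0.006)^8 − 1) = kr 3,620,663.00 × 0.0490202… = kr 177,485.5779…
Total = kr 3,620,663.00 + kr 362,066.3000 + kr 177,485.5779… = kr 4,160,214.88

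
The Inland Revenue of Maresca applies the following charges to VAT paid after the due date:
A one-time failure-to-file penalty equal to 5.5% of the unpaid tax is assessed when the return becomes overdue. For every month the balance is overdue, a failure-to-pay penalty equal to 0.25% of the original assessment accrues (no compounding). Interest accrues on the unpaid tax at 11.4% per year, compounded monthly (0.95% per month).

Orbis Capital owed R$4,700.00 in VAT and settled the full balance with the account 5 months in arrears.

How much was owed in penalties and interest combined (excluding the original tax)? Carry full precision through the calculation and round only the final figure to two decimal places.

R$544.78

Failure-to-file penalty: 5.5% × R$4,700.00 = R$258.50
Failure-to-pay penalty: 5 × 0.25% × R$4,700.00 = R$58.75
Interest: R$4,700.00 × ((1 + 0.0095)^5 − 1) = R$4,700.00 × 0.0484111… = R$227.5322…
Penalties + interest = R$317.2500 + R$227.5322… = R$544.78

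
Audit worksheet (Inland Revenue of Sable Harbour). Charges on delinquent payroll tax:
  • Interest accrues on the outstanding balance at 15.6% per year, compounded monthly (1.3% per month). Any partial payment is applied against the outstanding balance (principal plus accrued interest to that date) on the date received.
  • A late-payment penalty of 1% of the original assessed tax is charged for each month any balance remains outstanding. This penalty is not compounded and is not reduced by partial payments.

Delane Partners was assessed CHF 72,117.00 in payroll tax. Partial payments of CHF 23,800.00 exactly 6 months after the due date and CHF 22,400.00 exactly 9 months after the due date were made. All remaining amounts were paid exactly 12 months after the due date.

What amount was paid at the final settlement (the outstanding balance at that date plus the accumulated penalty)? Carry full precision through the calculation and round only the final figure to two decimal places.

CHF 43,858.79

Balance at month 6: CHF 72,117.0000 × (1 + 0.013)^6 = CHF 77,928.1425…
After CHF 23,800.00 payment: CHF 77,928.1425… − CHF 23,800.00 = CHF 54,128.1425…
Balance at month 9: CHF 54,128.1425… × (1 + 0.013)^3 = CHF 56,266.7019…
After CHF 22,400.00 payment: CHF 56,266.7019… − CHF 22,400.00 = CHF 33,866.7019…
Balance at month 12: CHF 33,866.7019… × (1 + 0.013)^3 = CHF 35,204.7481…
Penalty: 12 × 1% × CHF 72,117.00 = CHF 8,654.04
Final settlement = outstanding balance + penalty = CHF 35,204.7481… + CHF 8,654.04 = CHF 43,858.79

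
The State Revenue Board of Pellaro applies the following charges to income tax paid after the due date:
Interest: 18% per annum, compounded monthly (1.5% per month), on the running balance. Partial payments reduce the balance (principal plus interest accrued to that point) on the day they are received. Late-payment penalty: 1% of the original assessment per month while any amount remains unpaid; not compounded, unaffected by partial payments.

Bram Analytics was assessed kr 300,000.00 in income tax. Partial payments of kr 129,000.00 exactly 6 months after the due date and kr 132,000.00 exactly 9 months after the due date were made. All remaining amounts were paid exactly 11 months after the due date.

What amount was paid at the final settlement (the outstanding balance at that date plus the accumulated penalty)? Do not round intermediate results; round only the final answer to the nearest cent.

kr 111,425.34

Balance at month 6: kr 300,000.0000 × (1 + 0.015)^6 = kr 328,032.9792…
After kr 129,000.00 payment: kr 328,032.9792… − kr 129,000.00 = kr 199,032.9792…
Balance at month 9: kr 199,032.9792… × (1 + 0.015)^3 = kr 208,124.4822…
After kr 132,000.00 payment: kr 208,124.4822… − kr 132,000.00 = kr 76,124.4822…
Balance at month 11: kr 76,124.4822… × (1 + 0.015)^2 = kr 78,425.3447…
Penalty: 11 × 1% × kr 300,000.00 = kr 33,000.00
Final settlement = outstanding balance + penalty = kr 78,425.3447… + kr 33,000.00 = kr 111,425.34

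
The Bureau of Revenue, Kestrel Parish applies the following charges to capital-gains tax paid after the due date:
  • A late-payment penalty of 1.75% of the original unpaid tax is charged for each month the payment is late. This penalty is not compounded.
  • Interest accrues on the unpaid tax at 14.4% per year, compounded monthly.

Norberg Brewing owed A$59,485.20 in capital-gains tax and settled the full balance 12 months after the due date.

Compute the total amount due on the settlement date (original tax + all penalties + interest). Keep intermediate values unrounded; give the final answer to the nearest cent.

Late-payment penalty = 1.75% × A$59,485.20 × 12 mo = A$12,491.89…
Interest (14.4%/yr ÷ 12 = 1.2%/month): A$59,485.20 × ((1 + 0.012)^12 − 1) = A$9,154.4525…
Total = A$59,485.20 + A$12,491.8920 + A$9,154.4525… = A$81,131.54

A$81,131.54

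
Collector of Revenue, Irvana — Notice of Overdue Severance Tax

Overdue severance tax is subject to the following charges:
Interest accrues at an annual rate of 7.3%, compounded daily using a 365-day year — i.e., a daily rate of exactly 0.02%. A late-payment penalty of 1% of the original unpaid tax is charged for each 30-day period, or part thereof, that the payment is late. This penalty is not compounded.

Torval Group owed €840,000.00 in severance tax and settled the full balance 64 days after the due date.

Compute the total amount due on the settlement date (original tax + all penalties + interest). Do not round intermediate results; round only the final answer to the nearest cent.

€876,020.02

Penalty periods: ⌈64/30⌉ = 3; penalty = 3 × 1% × €840,000.00 = €25,200.00
Interest: €840,000.00 × ((1 + 0.0002)^64 − 1) = €840,000.00 × 0.01288097… = €10,820.0184…
Total = €840,000.00 + €25,200.0000 + €10,820.0184… = €876,020.02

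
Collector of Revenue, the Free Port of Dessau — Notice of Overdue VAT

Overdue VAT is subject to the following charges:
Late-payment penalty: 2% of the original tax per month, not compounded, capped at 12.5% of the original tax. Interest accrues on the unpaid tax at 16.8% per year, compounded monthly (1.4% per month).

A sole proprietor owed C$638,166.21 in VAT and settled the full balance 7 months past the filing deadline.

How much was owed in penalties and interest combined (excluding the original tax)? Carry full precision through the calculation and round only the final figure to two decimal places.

Penalty (uncapped): 7 × 2% × C$638,166.21 = C$89,343.27…; cap = 12.5% × C$638,166.21 = C$79,770.78… → penalty = C$79,770.78…
Interest: C$638,166.21 × ((1 + 0.014)^7 − 1) = C$638,166.21 × 0.1022134… = C$65,229.1355…
Penalties + interest = C$79,770.7763… + C$65,229.1355… = C$144,999.91

C$144,999.91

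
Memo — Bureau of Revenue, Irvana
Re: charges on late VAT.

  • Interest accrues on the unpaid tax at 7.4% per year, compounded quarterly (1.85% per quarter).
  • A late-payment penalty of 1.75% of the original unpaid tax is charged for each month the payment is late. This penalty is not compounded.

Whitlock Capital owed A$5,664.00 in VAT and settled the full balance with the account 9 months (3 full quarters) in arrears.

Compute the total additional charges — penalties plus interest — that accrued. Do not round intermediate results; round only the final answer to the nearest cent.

Late-payment penalty: 9 × 1.75% × A$5,664.00 = A$892.08
Interest: A$5,664.00 × ((1 + 0.0185)^3 − 1) = A$5,664.00 × 0.0565331… = A$320.2034…
Penalties + interest = A$892.0800 + A$320.2034… = A$1,212.28

A$1,212.28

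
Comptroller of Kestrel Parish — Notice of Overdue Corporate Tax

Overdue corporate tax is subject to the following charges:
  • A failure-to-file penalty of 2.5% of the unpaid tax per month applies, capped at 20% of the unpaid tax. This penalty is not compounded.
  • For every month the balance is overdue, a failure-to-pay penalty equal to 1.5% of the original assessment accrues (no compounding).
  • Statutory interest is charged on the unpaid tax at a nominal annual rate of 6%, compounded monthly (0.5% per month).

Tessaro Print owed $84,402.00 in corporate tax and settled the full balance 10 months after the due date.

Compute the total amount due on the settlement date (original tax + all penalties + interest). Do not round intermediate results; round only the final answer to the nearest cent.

$118,259.03

Failure-to-file: 10 × 2.5% × $84,402.00 = $21,100.50, capped at 20% × $84,402.00 = $16,880.40
Failure-to-pay penalty = 1.5% × $84,402.00 × 10 mo = $12,660.30
Interest: $84,402.00 × ((1 + 0.005)^10 − 1) = $84,402.00 × 0.0511401… = $4,316.3294…
Total = $84,402.00 + $29,540.7000 + $4,316.3294… = $118,259.03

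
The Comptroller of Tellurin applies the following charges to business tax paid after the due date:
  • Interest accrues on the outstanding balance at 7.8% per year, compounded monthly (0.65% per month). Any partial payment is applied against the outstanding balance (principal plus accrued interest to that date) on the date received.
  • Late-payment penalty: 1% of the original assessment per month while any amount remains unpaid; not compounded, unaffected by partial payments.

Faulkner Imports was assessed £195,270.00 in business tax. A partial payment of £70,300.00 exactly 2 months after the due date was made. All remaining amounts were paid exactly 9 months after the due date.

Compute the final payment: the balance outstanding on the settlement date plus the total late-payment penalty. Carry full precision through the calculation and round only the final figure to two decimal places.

Balance at month 2: £195,270.0000 × (1 + 0.0065)^2 = £197,816.7602…
After £70,300.00 payment: £197,816.7602… − £70,300.00 = £127,516.7602…
Balance at month 9: £127,516.7602… × (1 + 0.0065)^7 = £133,433.1457…
Penalty: 9 × 1% × £195,270.00 = £17,574.30
Final settlement = outstanding balance + penalty = £133,433.1457… + £17,574.30 = £151,007.45

£151,007.45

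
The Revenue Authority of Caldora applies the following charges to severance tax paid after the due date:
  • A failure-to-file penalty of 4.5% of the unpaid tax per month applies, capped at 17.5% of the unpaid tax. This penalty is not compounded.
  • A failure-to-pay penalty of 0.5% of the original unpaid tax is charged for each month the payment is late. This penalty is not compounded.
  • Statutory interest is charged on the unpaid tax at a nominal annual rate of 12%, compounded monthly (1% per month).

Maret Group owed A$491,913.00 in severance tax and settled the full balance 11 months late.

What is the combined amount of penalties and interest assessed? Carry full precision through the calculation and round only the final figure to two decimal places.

A$170,038.75

Failure-to-file: 11 × 4.5% × A$491,913.00 = A$243,496.94…, capped at 17.5% × A$491,913.00 = A$86,084.78…
Failure-to-pay penalty: 11 × 0.5% × A$491,913.00 = A$27,055.22…
Interest: A$491,913.00 × ((1 + 0.01)^11 − 1) = A$491,913.00 × 0.1156683… = A$56,898.7634…
Penalties + interest = A$113,139.9900 + A$56,898.7634… = A$170,038.75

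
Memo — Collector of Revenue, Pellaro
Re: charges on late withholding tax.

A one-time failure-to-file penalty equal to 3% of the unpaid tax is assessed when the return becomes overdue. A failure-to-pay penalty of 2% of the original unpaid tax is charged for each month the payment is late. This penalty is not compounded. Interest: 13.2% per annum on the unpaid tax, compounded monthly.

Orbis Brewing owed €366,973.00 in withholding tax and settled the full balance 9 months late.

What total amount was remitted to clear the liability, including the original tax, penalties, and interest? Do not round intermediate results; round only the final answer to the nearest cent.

Failure-to-file penalty: 3% × €366,973.00 = €11,009.19
Failure-to-pay penalty: 9 × 2% × €366,973.00 = €66,055.14
Interest (13.2%/yr ÷ 12 = 1.1%/month): €366,973.00 × ((1 + 0.011)^9 − 1) = €37,970.5749…
Total = €366,973.00 + €77,064.3300 + €37,970.5749… = €482,007.90

€482,007.90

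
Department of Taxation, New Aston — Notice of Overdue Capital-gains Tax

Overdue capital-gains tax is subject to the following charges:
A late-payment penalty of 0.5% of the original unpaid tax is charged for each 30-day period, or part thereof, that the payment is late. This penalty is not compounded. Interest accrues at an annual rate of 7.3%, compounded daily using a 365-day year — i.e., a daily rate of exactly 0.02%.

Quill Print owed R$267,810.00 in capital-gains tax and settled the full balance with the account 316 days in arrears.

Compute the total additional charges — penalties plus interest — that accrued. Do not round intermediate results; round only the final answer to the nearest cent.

R$32,199.64

Penalty periods: ⌈316/30⌉ = 11; penalty = 11 × 0.5% × R$267,810.00 = R$14,729.55
Interest: R$267,810.00 × ((1 + 0.0002)^316 − 1) = R$267,810.00 × 0.06523313… = R$17,470.0858…
Penalties + interest = R$14,729.5500 + R$17,470.0858… = R$32,199.64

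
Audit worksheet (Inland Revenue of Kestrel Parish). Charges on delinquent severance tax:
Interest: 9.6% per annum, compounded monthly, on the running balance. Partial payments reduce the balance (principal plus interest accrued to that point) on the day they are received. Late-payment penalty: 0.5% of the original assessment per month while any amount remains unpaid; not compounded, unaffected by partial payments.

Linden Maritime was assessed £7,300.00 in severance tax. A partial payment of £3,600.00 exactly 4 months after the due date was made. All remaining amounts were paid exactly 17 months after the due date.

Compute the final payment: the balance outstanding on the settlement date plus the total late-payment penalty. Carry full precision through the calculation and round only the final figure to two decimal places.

£4,986.54

Monthly rate = 9.6% ÷ 12 = 0.8%
Balance at month 4: £7,300.0000 × (1 + 0.008)^4 = £7,536.4182…
After £3,600.00 payment: £7,536.4182… − £3,600.00 = £3,936.4182…
Balance at month 17: £3,936.4182… × (1 + 0.008)^13 = £4,366.0444…
Penalty: 17 × 0.5% × £7,300.00 = £620.50
Final settlement = outstanding balance + penalty = £4,366.0444… + £620.50 = £4,986.54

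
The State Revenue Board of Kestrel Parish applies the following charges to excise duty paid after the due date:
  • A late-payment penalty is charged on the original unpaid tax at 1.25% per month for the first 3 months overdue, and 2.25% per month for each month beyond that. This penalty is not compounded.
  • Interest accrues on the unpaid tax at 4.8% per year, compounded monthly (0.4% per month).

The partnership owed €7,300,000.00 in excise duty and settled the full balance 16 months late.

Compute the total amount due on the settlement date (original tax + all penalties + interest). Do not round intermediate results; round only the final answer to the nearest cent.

€10,190,481.07

Penalty, months 1–3: 3 × 1.25% × €7,300,000.00 = €273,750.00
Penalty, months 4–16: 13 × 2.25% × €7,300,000.00 = €2,135,250.00
Interest: €7,300,000.00 × ((1 + 0.004)^16 − 1) = €7,300,000.00 × 0.0659563… = €481,481.0661…
Total = €7,300,000.00 + €2,409,000.0000 + €481,481.0661… = €10,190,481.07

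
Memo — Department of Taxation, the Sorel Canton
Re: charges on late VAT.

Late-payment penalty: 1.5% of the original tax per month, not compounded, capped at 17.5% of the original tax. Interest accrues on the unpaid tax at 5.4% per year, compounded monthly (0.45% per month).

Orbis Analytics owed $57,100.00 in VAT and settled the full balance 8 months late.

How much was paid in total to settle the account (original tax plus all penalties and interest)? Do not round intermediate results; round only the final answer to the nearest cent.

Penalty: 8 × 1.5% × $57,100.00 = $6,852.00 (below the 17.5% cap of $9,992.50)
Interest: $57,100.00 × ((1 + 0.0045)^8 − 1) = $57,100.00 × 0.0365721… = $2,088.2687…
Total = $57,100.00 + $6,852.0000 + $2,088.2687… = $66,040.27

$66,040.27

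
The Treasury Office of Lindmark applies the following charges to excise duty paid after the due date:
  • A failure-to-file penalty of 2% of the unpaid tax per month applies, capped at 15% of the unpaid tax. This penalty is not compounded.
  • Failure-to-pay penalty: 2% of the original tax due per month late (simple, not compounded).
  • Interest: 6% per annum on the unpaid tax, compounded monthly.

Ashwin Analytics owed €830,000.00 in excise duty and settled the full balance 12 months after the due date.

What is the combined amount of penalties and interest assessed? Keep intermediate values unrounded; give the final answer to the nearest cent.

Failure-to-file: 12 × 2% × €830,000.00 = €199,200.00, capped at 15% × €830,000.00 = €124,500.00
Failure-to-pay penalty: 12 × 2% × €830,000.00 = €199,200.00
Interest (6%/yr ÷ 12 = 0.5%/month): €830,000.00 × ((1 + 0.005)^12 − 1) = €51,192.5838…
Penalties + interest = €323,700.0000 + €51,192.5838… = €374,892.58

€374,892.58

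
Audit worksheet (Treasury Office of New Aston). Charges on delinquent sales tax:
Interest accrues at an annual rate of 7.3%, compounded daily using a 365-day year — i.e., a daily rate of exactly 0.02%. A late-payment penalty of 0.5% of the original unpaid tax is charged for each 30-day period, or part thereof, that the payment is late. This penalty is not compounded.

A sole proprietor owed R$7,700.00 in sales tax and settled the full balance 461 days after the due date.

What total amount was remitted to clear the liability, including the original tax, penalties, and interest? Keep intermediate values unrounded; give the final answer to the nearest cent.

R$9,059.62

Penalty periods: ⌈461/30⌉ = 16; penalty = 16 × 0.5% × R$7,700.00 = R$616.00
Interest: R$7,700.00 × ((1 + 0.0002)^461 − 1) = R$7,700.00 × 0.09657401… = R$743.6199…
Total = R$7,700.00 + R$616.0000 + R$743.6199… = R$9,059.62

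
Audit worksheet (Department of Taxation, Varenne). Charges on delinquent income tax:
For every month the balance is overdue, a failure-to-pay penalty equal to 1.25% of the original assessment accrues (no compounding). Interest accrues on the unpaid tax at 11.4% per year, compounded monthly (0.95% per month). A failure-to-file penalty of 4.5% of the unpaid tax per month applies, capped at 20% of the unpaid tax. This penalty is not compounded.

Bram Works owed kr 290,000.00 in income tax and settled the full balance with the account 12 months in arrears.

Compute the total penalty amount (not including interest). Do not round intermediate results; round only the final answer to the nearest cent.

Failure-to-file: 12 × 4.5% × kr 290,000.00 = kr 156,600.00, capped at 20% × kr 290,000.00 = kr 58,000.00
Failure-to-pay penalty = 1.25% × kr 290,000.00 × 12 mo = kr 43,500.00
Total penalty = kr 58,000.00 + kr 43,500.00 = kr 101,500.00

kr 101,500.00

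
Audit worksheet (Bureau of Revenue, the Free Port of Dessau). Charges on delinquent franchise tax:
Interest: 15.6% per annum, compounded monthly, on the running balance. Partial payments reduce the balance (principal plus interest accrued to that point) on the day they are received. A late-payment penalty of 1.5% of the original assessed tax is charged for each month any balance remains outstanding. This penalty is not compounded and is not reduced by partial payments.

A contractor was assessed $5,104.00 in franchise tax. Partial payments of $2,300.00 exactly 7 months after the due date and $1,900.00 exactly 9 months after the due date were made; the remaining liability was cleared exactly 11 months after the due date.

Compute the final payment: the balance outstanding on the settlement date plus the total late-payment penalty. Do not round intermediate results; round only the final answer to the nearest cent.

Monthly rate = 15.6% ÷ 12 = 1.3%
Balance at month 7: $5,104.0000 × (1 + 0.013)^7 = $5,586.9757…
After $2,300.00 payment: $5,586.9757… − $2,300.00 = $3,286.9757…
Balance at month 9: $3,286.9757… × (1 + 0.013)^2 = $3,372.9926…
After $1,900.00 payment: $3,372.9926… − $1,900.00 = $1,472.9926…
Balance at month 11: $1,472.9926… × (1 + 0.013)^2 = $1,511.5393…
Penalty: 11 × 1.5% × $5,104.00 = $842.16
Final settlement = outstanding balance + penalty = $1,511.5393… + $842.16 = $2,353.70

$2,353.70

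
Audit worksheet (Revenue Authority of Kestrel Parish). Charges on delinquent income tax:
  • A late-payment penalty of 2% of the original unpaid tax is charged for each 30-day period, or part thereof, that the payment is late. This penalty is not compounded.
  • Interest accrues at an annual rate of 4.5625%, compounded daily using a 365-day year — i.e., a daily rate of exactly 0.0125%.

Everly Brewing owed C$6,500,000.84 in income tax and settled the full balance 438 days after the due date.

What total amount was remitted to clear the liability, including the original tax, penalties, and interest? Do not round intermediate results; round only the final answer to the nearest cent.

Penalty periods: ⌈438/30⌉ = 15; penalty = 15 × 2% × C$6,500,000.84 = C$1,950,000.25…
Interest: C$6,500,000.84 × ((1 + 0.000125)^438 − 1) = C$6,500,000.84 × 0.05627290… = C$365,773.8869…
Total = C$6,500,000.84 + C$1,950,000.2520 + C$365,773.8869… = C$8,815,774.98

C$8,815,774.98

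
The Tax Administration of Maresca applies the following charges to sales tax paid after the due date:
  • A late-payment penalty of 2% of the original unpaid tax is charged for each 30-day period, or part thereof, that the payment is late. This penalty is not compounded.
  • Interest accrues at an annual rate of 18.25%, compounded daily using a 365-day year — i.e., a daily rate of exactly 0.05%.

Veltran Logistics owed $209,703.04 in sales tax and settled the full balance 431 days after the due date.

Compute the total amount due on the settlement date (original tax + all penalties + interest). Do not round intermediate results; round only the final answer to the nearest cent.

$323,029.75

Penalty periods: ⌈431/30⌉ = 15; penalty = 15 × 2% × $209,703.04 = $62,910.91…
Interest: $209,703.04 × ((1 + 0.0005)^431 − 1) = $209,703.04 × 0.24041518… = $50,415.7933…
Total = $209,703.04 + $62,910.9120 + $50,415.7933… = $323,029.75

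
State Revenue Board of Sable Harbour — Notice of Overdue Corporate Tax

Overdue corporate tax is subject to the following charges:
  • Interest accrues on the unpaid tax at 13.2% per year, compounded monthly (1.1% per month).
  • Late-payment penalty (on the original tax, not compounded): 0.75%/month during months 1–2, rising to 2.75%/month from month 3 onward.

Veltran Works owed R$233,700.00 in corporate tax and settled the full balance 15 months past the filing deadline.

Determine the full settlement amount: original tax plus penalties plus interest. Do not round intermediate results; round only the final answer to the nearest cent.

R$362,429.22

Penalty, months 1–2: 2 × 0.75% × R$233,700.00 = R$3,505.50
Penalty, months 3–15: 13 × 2.75% × R$233,700.00 = R$83,547.75
Interest: R$233,700.00 × ((1 + 0.011)^15 − 1) = R$233,700.00 × 0.1783311… = R$41,675.9740…
Total = R$233,700.00 + R$87,053.2500 + R$41,675.9740… = R$362,429.22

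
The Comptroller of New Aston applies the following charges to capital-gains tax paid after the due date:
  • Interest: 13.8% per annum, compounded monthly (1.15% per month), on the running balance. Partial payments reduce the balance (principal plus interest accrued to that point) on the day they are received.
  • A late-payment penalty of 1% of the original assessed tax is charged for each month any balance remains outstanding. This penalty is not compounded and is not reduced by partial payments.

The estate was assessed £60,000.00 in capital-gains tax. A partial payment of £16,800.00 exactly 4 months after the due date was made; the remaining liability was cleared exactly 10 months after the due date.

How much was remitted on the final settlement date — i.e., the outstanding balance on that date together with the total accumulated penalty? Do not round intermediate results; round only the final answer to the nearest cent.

Balance at month 4: £60,000.0000 × (1 + 0.0115)^4 = £62,807.9761…
After £16,800.00 payment: £62,807.9761… − £16,800.00 = £46,007.9761…
Balance at month 10: £46,007.9761… × (1 + 0.0115)^6 = £49,275.2063…
Penalty: 10 × 1% × £60,000.00 = £6,000.00
Final settlement = outstanding balance + penalty = £49,275.2063… + £6,000.00 = £55,275.21

£55,275.21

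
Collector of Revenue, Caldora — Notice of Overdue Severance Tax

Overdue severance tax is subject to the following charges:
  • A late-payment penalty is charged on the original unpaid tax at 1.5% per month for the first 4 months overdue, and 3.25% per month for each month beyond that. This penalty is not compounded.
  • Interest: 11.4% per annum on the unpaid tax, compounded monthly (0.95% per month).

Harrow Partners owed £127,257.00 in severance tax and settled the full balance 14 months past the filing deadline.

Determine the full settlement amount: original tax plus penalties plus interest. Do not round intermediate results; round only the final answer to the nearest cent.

£194,262.03

Penalty, months 1–4: 4 × 1.5% × £127,257.00 = £7,635.42
Penalty, months 5–14: 10 × 3.25% × £127,257.00 = £41,358.53…
Interest: £127,257.00 × ((1 + 0.0095)^14 − 1) = £127,257.00 × 0.1415331… = £18,011.0834…
Total = £127,257.00 + £48,993.9450 + £18,011.0834… = £194,262.03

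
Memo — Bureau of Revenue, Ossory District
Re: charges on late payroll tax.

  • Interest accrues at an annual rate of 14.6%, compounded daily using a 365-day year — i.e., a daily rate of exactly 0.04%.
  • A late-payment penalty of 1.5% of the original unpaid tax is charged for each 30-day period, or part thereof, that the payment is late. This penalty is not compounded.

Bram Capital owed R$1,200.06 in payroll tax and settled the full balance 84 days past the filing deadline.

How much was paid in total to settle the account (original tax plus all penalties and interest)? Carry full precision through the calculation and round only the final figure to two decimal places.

R$1,295.06

Penalty periods: ⌈84/30⌉ = 3; penalty = 3 × 1.5% × R$1,200.06 = R$54.00…
Interest: R$1,200.06 × ((1 + 0.0004)^84 − 1) = R$1,200.06 × 0.03416391… = R$40.9987…
Total = R$1,200.06 + R$54.0027 + R$40.9987… = R$1,295.06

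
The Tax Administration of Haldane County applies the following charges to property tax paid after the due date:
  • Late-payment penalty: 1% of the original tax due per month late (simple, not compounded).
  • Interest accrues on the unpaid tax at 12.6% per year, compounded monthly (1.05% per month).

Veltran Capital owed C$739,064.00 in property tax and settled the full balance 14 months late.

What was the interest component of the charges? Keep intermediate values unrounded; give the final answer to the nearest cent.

C$116,377.86

Interest: C$739,064.00 × ((1 + 0.0105)^14 − 1) = C$739,064.00 × 0.1574666… = C$116,377.8600…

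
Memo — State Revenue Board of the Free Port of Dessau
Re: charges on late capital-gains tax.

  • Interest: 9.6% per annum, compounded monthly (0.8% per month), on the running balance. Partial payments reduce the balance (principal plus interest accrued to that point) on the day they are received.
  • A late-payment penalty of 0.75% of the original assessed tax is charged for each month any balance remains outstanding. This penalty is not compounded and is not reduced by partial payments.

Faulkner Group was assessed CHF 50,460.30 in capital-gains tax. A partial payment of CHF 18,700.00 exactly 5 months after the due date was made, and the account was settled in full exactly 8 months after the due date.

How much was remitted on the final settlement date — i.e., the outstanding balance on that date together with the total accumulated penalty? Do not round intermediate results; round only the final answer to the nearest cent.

Balance at month 5: CHF 50,460.3000 × (1 + 0.008)^5 = CHF 52,511.2660…
After CHF 18,700.00 payment: CHF 52,511.2660… − CHF 18,700.00 = CHF 33,811.2660…
Balance at month 8: CHF 33,811.2660… × (1 + 0.008)^3 = CHF 34,629.2454…
Penalty: 8 × 0.75% × CHF 50,460.30 = CHF 3,027.62…
Final settlement = outstanding balance + penalty = CHF 34,629.2454… + CHF 3,027.62… = CHF 37,656.86

CHF 37,656.86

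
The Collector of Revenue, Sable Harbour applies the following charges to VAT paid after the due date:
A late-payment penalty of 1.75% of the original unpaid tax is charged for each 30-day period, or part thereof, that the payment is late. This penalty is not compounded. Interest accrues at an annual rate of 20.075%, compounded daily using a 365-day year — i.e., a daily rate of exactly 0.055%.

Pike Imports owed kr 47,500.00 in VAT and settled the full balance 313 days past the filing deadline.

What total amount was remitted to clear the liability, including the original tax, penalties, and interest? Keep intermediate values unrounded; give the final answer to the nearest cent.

kr 65,564.24

Penalty periods: ⌈313/30⌉ = 11; penalty = 11 × 1.75% × kr 47,500.00 = kr 9,143.75
Interest: kr 47,500.00 × ((1 + 0.00055)^313 − 1) = kr 47,500.00 × 0.18779979… = kr 8,920.4898…
Total = kr 47,500.00 + kr 9,143.7500 + kr 8,920.4898… = kr 65,564.24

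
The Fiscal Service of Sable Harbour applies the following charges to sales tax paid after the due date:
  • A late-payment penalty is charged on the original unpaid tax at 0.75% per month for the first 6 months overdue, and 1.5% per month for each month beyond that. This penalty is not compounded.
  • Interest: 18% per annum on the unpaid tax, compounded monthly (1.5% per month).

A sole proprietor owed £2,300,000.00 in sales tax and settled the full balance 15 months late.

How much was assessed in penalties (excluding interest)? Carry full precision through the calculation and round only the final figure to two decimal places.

Penalty, months 1–6: 6 × 0.75% × £2,300,000.00 = £103,500.00
Penalty, months 7–15: 9 × 1.5% × £2,300,000.00 = £310,500.00
Total penalty = £103,500.00 + £310,500.00 = £414,000.00

£414,000.00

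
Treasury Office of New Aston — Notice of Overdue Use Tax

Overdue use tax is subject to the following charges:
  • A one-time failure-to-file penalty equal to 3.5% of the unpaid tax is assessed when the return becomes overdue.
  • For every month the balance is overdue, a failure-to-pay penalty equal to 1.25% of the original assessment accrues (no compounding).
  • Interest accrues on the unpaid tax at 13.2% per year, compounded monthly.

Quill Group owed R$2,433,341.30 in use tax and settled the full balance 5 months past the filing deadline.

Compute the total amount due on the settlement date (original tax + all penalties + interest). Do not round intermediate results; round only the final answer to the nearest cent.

R$2,807,402.76

Failure-to-file penalty: 3.5% × R$2,433,341.30 = R$85,166.95…
Failure-to-pay penalty: 5 × 1.25% × R$2,433,341.30 = R$152,083.83…
Interest (13.2%/yr ÷ 12 = 1.1%/month): R$2,433,341.30 × ((1 + 0.011)^5 − 1) = R$136,810.6808…
Total = R$2,433,341.30 + R$237,250.7768… + R$136,810.6808… = R$2,807,402.76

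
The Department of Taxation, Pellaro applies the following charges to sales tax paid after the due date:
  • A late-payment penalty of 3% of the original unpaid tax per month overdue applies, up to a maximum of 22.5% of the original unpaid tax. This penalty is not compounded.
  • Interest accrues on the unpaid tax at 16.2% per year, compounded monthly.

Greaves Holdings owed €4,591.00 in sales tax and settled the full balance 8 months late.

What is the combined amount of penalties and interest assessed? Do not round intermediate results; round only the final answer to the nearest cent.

€1,552.87

Penalty (uncapped): 8 × 3% × €4,591.00 = €1,101.84; cap = 22.5% × €4,591.00 = €1,032.98… → penalty = €1,032.98…
Interest (16.2%/yr ÷ 12 = 1.35%/month): €4,591.00 × ((1 + 0.0135)^8 − 1) = €519.8992…
Penalties + interest = €1,032.9750 + €519.8992… = €1,552.87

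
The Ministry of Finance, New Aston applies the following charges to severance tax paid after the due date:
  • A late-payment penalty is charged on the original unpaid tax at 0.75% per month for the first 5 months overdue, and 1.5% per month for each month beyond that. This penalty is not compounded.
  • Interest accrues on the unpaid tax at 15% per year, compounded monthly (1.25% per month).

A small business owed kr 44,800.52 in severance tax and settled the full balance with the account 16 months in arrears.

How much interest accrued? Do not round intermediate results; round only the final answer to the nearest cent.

Interest: kr 44,800.52 × ((1 + 0.0125)^16 − 1) = kr 44,800.52 × 0.2198895… = kr 9,851.1661…

kr 9,851.17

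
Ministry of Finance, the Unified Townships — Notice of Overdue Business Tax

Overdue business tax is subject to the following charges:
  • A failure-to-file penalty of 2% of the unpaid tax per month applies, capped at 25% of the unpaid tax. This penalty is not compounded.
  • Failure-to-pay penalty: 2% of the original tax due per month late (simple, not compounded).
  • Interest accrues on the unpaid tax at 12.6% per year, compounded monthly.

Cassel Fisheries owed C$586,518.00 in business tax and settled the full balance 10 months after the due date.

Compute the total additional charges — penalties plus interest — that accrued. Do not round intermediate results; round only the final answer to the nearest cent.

C$299,184.44

Failure-to-file: 10 × 2% × C$586,518.00 = C$117,303.60 (under the 25% cap)
Failure-to-pay penalty: 10 × 2% × C$586,518.00 = C$117,303.60
Interest (12.6%/yr ÷ 12 = 1.05%/month): C$586,518.00 × ((1 + 0.0105)^10 − 1) = C$64,577.2447…
Penalties + interest = C$234,607.2000 + C$64,577.2447… = C$299,184.44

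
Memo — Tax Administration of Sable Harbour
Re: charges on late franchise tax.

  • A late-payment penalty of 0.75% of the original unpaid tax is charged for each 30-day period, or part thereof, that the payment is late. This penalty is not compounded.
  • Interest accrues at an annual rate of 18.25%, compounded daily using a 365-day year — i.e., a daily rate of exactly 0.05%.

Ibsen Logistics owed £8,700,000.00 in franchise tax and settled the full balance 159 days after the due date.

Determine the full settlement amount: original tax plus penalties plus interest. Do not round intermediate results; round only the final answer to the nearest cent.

Penalty periods: ⌈159/30⌉ = 6; penalty = 6 × 0.75% × £8,700,000.00 = £391,500.00
Interest: £8,700,000.00 × ((1 + 0.0005)^159 − 1) = £8,700,000.00 × 0.08272405… = £719,699.2119…
Total = £8,700,000.00 + £391,500.0000 + £719,699.2119… = £9,811,199.21

£9,811,199.21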